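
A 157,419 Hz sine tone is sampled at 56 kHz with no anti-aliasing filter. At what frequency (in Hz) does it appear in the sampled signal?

10,581 Hz

Nyquist = 56,000/2 = 28,000 Hz; 157,419 Hz exceeds it.
Alias = |157,419 − 3×56,000| = |157,419 − 168,000| = 10,581 Hz.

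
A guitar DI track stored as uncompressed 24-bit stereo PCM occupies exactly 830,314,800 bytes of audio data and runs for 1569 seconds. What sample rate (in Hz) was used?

Bytes = sample_rate × seconds × bytes_per_sample × channels.
sample_rate = 830,314,800 / (1,569 × 3 × 2) = 830,314,800 / 9,414 = 88,200 Hz.

88,200 Hz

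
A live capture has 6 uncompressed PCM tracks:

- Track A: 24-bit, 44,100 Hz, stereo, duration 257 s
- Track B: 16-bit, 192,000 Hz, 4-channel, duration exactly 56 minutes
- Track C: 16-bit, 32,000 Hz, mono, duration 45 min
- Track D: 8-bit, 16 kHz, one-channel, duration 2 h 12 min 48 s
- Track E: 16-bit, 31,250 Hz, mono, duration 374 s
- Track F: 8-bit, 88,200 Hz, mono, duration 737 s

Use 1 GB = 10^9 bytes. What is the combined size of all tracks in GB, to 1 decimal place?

5.6 GB

Track A: 44,100 × 257 × 3 × 2 = 68,002,200 bytes.
Track B: exactly 56 minutes = 3,360 s; 192,000 × 3,360 × 2 × 4 = 5,160,960,000 bytes.
Track C: 45 min = 2,700 s; 32,000 × 2,700 × 2 × 1 = 172,800,000 bytes.
Track D: 2 h 12 min 48 s = 7,968 s; 16,000 × 7,968 × 1 × 1 = 127,488,000 bytes.
Track E: 31,250 × 374 × 2 × 1 = 23,375,000 bytes.
Track F: 88,200 × 737 × 1 × 1 = 65,003,400 bytes.
Total = 5,617,628,600 bytes = 5.6 GB.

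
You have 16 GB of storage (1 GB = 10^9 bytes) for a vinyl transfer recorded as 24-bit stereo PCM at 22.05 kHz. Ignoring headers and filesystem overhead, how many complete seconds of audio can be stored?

Uncompressed byte rate = 22,050 × 3 × 2 = 132,300 bytes/s.
Capacity = 16 × 1,000,000,000 = 16,000,000,000 bytes.
16,000,000,000 / 132,300 ≈ 120937.26 s → 120,937 seconds.

120,937 seconds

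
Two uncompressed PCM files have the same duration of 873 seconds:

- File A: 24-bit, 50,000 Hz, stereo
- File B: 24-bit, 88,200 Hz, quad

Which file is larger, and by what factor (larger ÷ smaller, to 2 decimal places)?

File A: 50,000 × 3 × 2 = 300,000 bytes/s.
File B: 88,200 × 3 × 4 = 1,058,400 bytes/s.
File B is larger; ratio = 923,983,200 / 261,900,000 = 3.53.

File B, by a factor of 3.53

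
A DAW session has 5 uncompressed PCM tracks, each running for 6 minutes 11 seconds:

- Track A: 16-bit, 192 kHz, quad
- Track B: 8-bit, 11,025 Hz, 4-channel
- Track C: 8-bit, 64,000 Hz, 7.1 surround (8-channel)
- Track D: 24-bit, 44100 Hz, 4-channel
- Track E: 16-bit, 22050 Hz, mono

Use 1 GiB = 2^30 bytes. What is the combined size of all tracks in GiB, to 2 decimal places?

0.92 GiB

6 minutes 11 seconds = 371 s.
Track A: 192,000 × 371 × 2 × 4 = 569,856,000 bytes.
Track B: 11,025 × 371 × 1 × 4 = 16,361,100 bytes.
Track C: 64,000 × 371 × 1 × 8 = 189,952,000 bytes.
Track D: 44,100 × 371 × 3 × 4 = 196,333,200 bytes.
Track E: 22,050 × 371 × 2 × 1 = 16,361,100 bytes.
Total = 988,863,400 bytes = 0.92 GiB.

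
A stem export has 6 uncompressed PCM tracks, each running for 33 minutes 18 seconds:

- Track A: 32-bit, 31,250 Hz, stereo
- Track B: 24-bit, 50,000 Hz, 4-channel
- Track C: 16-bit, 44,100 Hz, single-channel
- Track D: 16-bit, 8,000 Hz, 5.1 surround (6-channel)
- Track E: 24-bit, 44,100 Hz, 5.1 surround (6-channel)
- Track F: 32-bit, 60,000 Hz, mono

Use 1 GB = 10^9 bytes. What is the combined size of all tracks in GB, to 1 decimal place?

33 minutes 18 seconds = 1,998 s.
Track A: 31,250 × 1,998 × 4 × 2 = 499,500,000 bytes.
Track B: 50,000 × 1,998 × 3 × 4 = 1,198,800,000 bytes.
Track C: 44,100 × 1,998 × 2 × 1 = 176,223,600 bytes.
Track D: 8,000 × 1,998 × 2 × 6 = 191,808,000 bytes.
Track E: 44,100 × 1,998 × 3 × 6 = 1,586,012,400 bytes.
Track F: 60,000 × 1,998 × 4 × 1 = 479,520,000 bytes.
Total = 4,131,864,000 bytes = 4.1 GB.

4.1 GB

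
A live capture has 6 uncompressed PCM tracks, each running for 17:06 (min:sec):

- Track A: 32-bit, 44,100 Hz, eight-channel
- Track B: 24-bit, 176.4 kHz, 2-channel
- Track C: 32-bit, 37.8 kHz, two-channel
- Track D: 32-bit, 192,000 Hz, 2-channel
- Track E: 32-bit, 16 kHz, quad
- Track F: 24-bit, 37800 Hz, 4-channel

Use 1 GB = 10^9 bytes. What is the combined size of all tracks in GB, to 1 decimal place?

5.1 GB

17:06 (min:sec) = 1,026 s.
Track A: 44,100 × 1,026 × 4 × 8 = 1,447,891,200 bytes.
Track B: 176,400 × 1,026 × 3 × 2 = 1,085,918,400 bytes.
Track C: 37,800 × 1,026 × 4 × 2 = 310,262,400 bytes.
Track D: 192,000 × 1,026 × 4 × 2 = 1,575,936,000 bytes.
Track E: 16,000 × 1,026 × 4 × 4 = 262,656,000 bytes.
Track F: 37,800 × 1,026 × 3 × 4 = 465,393,600 bytes.
Total = 5,148,057,600 bytes = 5.1 GB.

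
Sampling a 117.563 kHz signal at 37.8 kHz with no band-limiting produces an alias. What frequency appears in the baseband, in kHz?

4.163 kHz

Nyquist = 37,800/2 = 18,900 Hz; 117,563 Hz exceeds it.
Alias = |117,563 − 3×37,800| = |117,563 − 113,400| = 4,163 Hz = 4.163 kHz.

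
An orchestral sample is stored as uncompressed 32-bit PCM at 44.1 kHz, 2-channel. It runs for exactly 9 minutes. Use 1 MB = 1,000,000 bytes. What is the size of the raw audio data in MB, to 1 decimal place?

190.5 MB

Duration = exactly 9 minutes = 540 s.
Bytes = 44,100 samples/s × 540 s × 4 bytes/sample × 2 ch = 190,512,000 bytes.
190,512,000 / 1,000,000 = 190.5 MB.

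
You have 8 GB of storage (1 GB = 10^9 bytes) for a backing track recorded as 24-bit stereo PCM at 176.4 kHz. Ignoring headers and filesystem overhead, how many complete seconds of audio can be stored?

Uncompressed byte rate = 176,400 × 3 × 2 = 1,058,400 bytes/s.
Capacity = 8 × 1,000,000,000 = 8,000,000,000 bytes.
8,000,000,000 / 1,058,400 ≈ 7558.58 s → 7,558 seconds.

7,558 seconds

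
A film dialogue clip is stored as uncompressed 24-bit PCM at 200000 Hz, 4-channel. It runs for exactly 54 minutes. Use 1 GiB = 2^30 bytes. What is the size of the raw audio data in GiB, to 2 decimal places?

Duration = exactly 54 minutes = 3,240 s.
Bytes = 200,000 samples/s × 3,240 s × 3 bytes/sample × 4 ch = 7,776,000,000 bytes.
7,776,000,000 / 1,073,741,824 = 7.24 GiB.

7.24 GiB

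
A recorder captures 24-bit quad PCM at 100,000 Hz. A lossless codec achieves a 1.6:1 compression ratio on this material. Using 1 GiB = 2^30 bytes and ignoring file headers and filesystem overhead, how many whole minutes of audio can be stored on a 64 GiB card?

Uncompressed byte rate = 100,000 × 3 × 4 = 1,200,000 bytes/s.
After 1.6:1 compression, effective rate ≈ 750000 bytes/s.
Capacity = 64 × 1,073,741,824 = 68,719,476,736 bytes.
68,719,476,736 / effective rate ≈ 91625.97 s → 1,527 minutes.

1,527 minutes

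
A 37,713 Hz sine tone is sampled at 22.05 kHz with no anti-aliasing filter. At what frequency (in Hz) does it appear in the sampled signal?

6,387 Hz

Nyquist = 22,050/2 = 11,025 Hz; 37,713 Hz exceeds it.
Alias = |37,713 − 2×22,050| = |37,713 − 44,100| = 6,387 Hz.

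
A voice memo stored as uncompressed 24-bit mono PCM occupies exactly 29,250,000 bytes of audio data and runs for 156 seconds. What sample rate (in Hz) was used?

Bytes = sample_rate × seconds × bytes_per_sample × channels.
sample_rate = 29,250,000 / (156 × 3 × 1) = 29,250,000 / 468 = 62,500 Hz.

62,500 Hz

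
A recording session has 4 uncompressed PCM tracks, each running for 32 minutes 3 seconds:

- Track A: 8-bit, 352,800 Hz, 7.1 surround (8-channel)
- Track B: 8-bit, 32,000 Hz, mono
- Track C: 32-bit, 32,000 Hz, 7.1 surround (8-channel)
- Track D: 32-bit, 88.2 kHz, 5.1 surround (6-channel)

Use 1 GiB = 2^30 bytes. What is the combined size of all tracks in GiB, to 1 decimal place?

32 minutes 3 seconds = 1,923 s.
Track A: 352,800 × 1,923 × 1 × 8 = 5,427,475,200 bytes.
Track B: 32,000 × 1,923 × 1 × 1 = 61,536,000 bytes.
Track C: 32,000 × 1,923 × 4 × 8 = 1,969,152,000 bytes.
Track D: 88,200 × 1,923 × 4 × 6 = 4,070,606,400 bytes.
Total = 11,528,769,600 bytes = 10.7 GiB.

10.7 GiB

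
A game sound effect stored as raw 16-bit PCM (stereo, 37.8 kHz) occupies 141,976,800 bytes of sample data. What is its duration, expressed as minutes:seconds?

Byte rate = 37,800 × 2 × 2 = 151,200 bytes/s.
Duration = 141,976,800 / 151,200 = 939 s.
939 s = 15:39.

15:39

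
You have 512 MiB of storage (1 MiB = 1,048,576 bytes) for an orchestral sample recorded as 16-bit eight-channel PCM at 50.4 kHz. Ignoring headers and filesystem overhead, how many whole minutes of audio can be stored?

11 minutes

Uncompressed byte rate = 50,400 × 2 × 8 = 806,400 bytes/s.
Capacity = 512 × 1,048,576 = 536,870,912 bytes.
536,870,912 / 806,400 ≈ 665.76 s → 11 minutes.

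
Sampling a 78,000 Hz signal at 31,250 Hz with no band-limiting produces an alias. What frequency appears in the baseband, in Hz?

Nyquist = 31,250/2 = 15,625 Hz; 78,000 Hz exceeds it.
Alias = |78,000 − 2×31,250| = |78,000 − 62,500| = 15,500 Hz.

15,500 Hz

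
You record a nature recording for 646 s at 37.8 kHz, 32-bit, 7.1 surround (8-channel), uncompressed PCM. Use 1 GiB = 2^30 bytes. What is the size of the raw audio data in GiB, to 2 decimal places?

0.73 GiB

Bytes = 37,800 samples/s × 646 s × 4 bytes/sample × 8 ch = 781,401,600 bytes.
781,401,600 / 1,073,741,824 = 0.73 GiB.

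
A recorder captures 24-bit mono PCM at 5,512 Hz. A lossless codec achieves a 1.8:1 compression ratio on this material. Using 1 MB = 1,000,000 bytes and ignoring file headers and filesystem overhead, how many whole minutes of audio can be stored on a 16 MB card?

29 minutes

Uncompressed byte rate = 5,512 × 3 × 1 = 16,536 bytes/s.
After 1.8:1 compression, effective rate ≈ 9186.67 bytes/s.
Capacity = 16 × 1,000,000 = 16,000,000 bytes.
16,000,000 / effective rate ≈ 1741.65 s → 29 minutes.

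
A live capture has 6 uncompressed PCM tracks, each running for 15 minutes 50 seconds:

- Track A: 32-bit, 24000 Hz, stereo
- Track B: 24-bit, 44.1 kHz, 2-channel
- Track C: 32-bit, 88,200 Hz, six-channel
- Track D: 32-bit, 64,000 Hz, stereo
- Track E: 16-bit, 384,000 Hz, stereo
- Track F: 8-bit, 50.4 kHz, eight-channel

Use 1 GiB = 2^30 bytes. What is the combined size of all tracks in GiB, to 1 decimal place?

15 minutes 50 seconds = 950 s.
Track A: 24,000 × 950 × 4 × 2 = 182,400,000 bytes.
Track B: 44,100 × 950 × 3 × 2 = 251,370,000 bytes.
Track C: 88,200 × 950 × 4 × 6 = 2,010,960,000 bytes.
Track D: 64,000 × 950 × 4 × 2 = 486,400,000 bytes.
Track E: 384,000 × 950 × 2 × 2 = 1,459,200,000 bytes.
Track F: 50,400 × 950 × 1 × 8 = 383,040,000 bytes.
Total = 4,773,370,000 bytes = 4.4 GiB.

4.4 GiB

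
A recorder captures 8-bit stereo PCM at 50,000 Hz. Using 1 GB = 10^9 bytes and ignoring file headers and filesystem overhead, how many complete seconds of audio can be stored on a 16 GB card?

Uncompressed byte rate = 50,000 × 1 × 2 = 100,000 bytes/s.
Capacity = 16 × 1,000,000,000 = 16,000,000,000 bytes.
16,000,000,000 / 100,000 ≈ 160000 s → 160,000 seconds.

160,000 seconds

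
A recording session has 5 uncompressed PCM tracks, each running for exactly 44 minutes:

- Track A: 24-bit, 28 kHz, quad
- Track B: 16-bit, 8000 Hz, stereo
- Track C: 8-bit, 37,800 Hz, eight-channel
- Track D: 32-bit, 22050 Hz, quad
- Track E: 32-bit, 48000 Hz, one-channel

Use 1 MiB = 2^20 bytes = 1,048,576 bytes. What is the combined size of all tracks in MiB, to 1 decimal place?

3059.5 MiB

exactly 44 minutes = 2,640 s.
Track A: 28,000 × 2,640 × 3 × 4 = 887,040,000 bytes.
Track B: 8,000 × 2,640 × 2 × 2 = 84,480,000 bytes.
Track C: 37,800 × 2,640 × 1 × 8 = 798,336,000 bytes.
Track D: 22,050 × 2,640 × 4 × 4 = 931,392,000 bytes.
Track E: 48,000 × 2,640 × 4 × 1 = 506,880,000 bytes.
Total = 3,208,128,000 bytes = 3059.5 MiB.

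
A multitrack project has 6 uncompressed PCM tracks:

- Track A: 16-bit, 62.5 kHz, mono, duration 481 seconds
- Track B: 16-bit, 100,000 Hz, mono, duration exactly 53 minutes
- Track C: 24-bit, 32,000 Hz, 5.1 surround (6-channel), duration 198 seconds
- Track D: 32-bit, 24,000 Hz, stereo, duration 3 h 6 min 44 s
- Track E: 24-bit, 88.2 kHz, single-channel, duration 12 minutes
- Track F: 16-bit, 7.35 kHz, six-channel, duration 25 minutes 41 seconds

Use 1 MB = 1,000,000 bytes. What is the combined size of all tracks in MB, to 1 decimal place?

3287.8 MB

Track A: 62,500 × 481 × 2 × 1 = 60,125,000 bytes.
Track B: exactly 53 minutes = 3,180 s; 100,000 × 3,180 × 2 × 1 = 636,000,000 bytes.
Track C: 32,000 × 198 × 3 × 6 = 114,048,000 bytes.
Track D: 3 h 6 min 44 s = 11,204 s; 24,000 × 11,204 × 4 × 2 = 2,151,168,000 bytes.
Track E: 12 minutes = 720 s; 88,200 × 720 × 3 × 1 = 190,512,000 bytes.
Track F: 25 minutes 41 seconds = 1,541 s; 7,350 × 1,541 × 2 × 6 = 135,916,200 bytes.
Total = 3,287,769,200 bytes = 3287.8 MB.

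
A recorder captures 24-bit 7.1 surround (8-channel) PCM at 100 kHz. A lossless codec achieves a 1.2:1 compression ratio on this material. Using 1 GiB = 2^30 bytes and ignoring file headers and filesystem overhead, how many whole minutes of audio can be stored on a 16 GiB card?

143 minutes

Uncompressed byte rate = 100,000 × 3 × 8 = 2,400,000 bytes/s.
After 1.2:1 compression, effective rate ≈ 2000000 bytes/s.
Capacity = 16 × 1,073,741,824 = 17,179,869,184 bytes.
17,179,869,184 / effective rate ≈ 8589.93 s → 143 minutes.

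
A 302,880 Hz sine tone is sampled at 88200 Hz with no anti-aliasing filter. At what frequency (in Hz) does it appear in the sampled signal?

Nyquist = 88,200/2 = 44,100 Hz; 302,880 Hz exceeds it.
Alias = |302,880 − 3×88,200| = |302,880 − 264,600| = 38,280 Hz.

38,280 Hz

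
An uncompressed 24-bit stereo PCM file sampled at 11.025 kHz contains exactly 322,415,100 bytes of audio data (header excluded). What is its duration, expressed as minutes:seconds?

81:14

Byte rate = 11,025 × 3 × 2 = 66,150 bytes/s.
Duration = 322,415,100 / 66,150 = 4,874 s.
4,874 s = 81:14.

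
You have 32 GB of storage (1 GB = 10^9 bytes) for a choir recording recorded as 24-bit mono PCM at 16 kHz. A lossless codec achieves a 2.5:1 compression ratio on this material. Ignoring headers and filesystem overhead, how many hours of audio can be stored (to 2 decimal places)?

462.96 hours

Uncompressed byte rate = 16,000 × 3 × 1 = 48,000 bytes/s.
After 2.5:1 compression, effective rate ≈ 19200 bytes/s.
Capacity = 32 × 1,000,000,000 = 32,000,000,000 bytes.
32,000,000,000 / effective rate ≈ 1666666.67 s → 462.96 hours.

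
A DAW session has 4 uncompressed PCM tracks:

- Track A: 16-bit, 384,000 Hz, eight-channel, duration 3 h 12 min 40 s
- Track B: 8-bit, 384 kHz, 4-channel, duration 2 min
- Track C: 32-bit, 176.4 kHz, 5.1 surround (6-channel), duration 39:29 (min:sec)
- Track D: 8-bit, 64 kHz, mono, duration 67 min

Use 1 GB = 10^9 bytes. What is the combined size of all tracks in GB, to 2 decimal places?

Track A: 3 h 12 min 40 s = 11,560 s; 384,000 × 11,560 × 2 × 8 = 71,024,640,000 bytes.
Track B: 2 min = 120 s; 384,000 × 120 × 1 × 4 = 184,320,000 bytes.
Track C: 39:29 (min:sec) = 2,369 s; 176,400 × 2,369 × 4 × 6 = 10,029,398,400 bytes.
Track D: 67 min = 4,020 s; 64,000 × 4,020 × 1 × 1 = 257,280,000 bytes.
Total = 81,495,638,400 bytes = 81.50 GB.

81.50 GB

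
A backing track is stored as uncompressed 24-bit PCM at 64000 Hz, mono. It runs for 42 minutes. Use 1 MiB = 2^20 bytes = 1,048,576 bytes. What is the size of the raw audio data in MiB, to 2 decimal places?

461.43 MiB

Duration = 42 minutes = 2,520 s.
Bytes = 64,000 samples/s × 2,520 s × 3 bytes/sample × 1 ch = 483,840,000 bytes.
483,840,000 / 1,048,576 = 461.43 MiB.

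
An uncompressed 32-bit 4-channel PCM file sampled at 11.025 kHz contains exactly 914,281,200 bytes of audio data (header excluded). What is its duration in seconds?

5,183 seconds

Byte rate = 11,025 × 4 × 4 = 176,400 bytes/s.
Duration = 914,281,200 / 176,400 = 5,183 s.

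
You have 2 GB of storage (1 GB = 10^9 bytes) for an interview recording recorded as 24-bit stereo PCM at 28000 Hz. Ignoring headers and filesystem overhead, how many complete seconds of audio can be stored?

11,904 seconds

Uncompressed byte rate = 28,000 × 3 × 2 = 168,000 bytes/s.
Capacity = 2 × 1,000,000,000 = 2,000,000,000 bytes.
2,000,000,000 / 168,000 ≈ 11904.76 s → 11,904 seconds.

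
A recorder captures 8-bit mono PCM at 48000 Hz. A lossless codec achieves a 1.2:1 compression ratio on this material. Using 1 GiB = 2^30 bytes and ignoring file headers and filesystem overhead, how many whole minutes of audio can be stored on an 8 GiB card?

Uncompressed byte rate = 48,000 × 1 × 1 = 48,000 bytes/s.
After 1.2:1 compression, effective rate ≈ 40000 bytes/s.
Capacity = 8 × 1,073,741,824 = 8,589,934,592 bytes.
8,589,934,592 / effective rate ≈ 214748.36 s → 3,579 minutes.

3,579 minutes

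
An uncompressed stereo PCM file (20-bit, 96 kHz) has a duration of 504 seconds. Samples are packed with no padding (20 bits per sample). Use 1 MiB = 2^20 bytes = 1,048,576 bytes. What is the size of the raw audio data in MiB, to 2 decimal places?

Bits = 96,000 × 504 × 20 × 2 = 1,935,360,000 bits = 241,920,000 bytes.
241,920,000 / 1,048,576 = 230.71 MiB.

230.71 MiB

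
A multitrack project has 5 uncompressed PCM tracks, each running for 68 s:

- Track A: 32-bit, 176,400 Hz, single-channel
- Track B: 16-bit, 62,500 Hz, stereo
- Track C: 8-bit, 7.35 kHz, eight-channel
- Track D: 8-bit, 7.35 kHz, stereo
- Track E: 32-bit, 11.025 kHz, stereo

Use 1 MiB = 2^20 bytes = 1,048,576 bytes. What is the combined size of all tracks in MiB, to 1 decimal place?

Track A: 176,400 × 68 × 4 × 1 = 47,980,800 bytes.
Track B: 62,500 × 68 × 2 × 2 = 17,000,000 bytes.
Track C: 7,350 × 68 × 1 × 8 = 3,998,400 bytes.
Track D: 7,350 × 68 × 1 × 2 = 999,600 bytes.
Track E: 11,025 × 68 × 4 × 2 = 5,997,600 bytes.
Total = 75,976,400 bytes = 72.5 MiB.

72.5 MiB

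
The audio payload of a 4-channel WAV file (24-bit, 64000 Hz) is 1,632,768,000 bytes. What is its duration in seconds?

Byte rate = 64,000 × 3 × 4 = 768,000 bytes/s.
Duration = 1,632,768,000 / 768,000 = 2,126 s.

2,126 seconds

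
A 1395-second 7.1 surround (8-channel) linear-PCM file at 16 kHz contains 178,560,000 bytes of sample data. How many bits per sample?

Bytes per sample = 178,560,000 / (16,000 × 1,395 × 8) = 178,560,000 / 178,560,000 = 1.
Bit depth = 1 × 8 = 8 bits.

8 bits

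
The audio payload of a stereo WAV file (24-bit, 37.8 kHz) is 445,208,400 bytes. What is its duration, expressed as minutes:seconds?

Byte rate = 37,800 × 3 × 2 = 226,800 bytes/s.
Duration = 445,208,400 / 226,800 = 1,963 s.
1,963 s = 32:43.

32:43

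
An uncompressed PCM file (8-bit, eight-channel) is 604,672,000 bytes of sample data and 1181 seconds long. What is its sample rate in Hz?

Bytes = sample_rate × seconds × bytes_per_sample × channels.
sample_rate = 604,672,000 / (1,181 × 1 × 8) = 604,672,000 / 9,448 = 64,000 Hz.

64,000 Hz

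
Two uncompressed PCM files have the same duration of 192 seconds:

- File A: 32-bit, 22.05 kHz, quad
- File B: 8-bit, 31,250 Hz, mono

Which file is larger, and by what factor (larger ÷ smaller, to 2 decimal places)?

File A: 22,050 × 4 × 4 = 352,800 bytes/s.
File B: 31,250 × 1 × 1 = 31,250 bytes/s.
File A is larger; ratio = 67,737,600 / 6,000,000 = 11.29.

File A, by a factor of 11.29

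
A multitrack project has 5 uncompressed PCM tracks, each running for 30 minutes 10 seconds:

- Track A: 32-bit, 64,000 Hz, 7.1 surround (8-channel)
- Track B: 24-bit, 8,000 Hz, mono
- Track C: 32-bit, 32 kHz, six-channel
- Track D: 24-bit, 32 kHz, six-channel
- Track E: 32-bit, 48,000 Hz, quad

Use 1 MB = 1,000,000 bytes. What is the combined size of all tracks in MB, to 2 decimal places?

30 minutes 10 seconds = 1,810 s.
Track A: 64,000 × 1,810 × 4 × 8 = 3,706,880,000 bytes.
Track B: 8,000 × 1,810 × 3 × 1 = 43,440,000 bytes.
Track C: 32,000 × 1,810 × 4 × 6 = 1,390,080,000 bytes.
Track D: 32,000 × 1,810 × 3 × 6 = 1,042,560,000 bytes.
Track E: 48,000 × 1,810 × 4 × 4 = 1,390,080,000 bytes.
Total = 7,573,040,000 bytes = 7573.04 MB.

7573.04 MB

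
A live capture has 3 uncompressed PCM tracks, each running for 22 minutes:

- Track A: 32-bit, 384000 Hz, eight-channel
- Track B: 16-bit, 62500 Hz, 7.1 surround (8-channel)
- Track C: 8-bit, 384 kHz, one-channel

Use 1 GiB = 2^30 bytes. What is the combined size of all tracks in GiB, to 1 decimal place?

16.8 GiB

22 minutes = 1,320 s.
Track A: 384,000 × 1,320 × 4 × 8 = 16,220,160,000 bytes.
Track B: 62,500 × 1,320 × 2 × 8 = 1,320,000,000 bytes.
Track C: 384,000 × 1,320 × 1 × 1 = 506,880,000 bytes.
Total = 18,047,040,000 bytes = 16.8 GiB.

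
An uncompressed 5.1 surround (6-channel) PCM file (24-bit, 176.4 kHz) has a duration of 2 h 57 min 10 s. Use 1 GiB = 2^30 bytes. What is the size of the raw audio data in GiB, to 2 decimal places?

Duration = 2 h 57 min 10 s = 10,630 s.
Bytes = 176,400 samples/s × 10,630 s × 3 bytes/sample × 6 ch = 33,752,376,000 bytes.
33,752,376,000 / 1,073,741,824 = 31.43 GiB.

31.43 GiB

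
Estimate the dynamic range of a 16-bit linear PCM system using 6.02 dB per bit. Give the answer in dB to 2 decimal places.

16 × 6.02 = 96.32 dB.

96.32 dB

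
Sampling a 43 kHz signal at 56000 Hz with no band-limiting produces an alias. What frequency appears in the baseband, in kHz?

Nyquist = 56,000/2 = 28,000 Hz; 43,000 Hz exceeds it.
Alias = |43,000 − 1×56,000| = |43,000 − 56,000| = 13,000 Hz = 13 kHz.

13 kHz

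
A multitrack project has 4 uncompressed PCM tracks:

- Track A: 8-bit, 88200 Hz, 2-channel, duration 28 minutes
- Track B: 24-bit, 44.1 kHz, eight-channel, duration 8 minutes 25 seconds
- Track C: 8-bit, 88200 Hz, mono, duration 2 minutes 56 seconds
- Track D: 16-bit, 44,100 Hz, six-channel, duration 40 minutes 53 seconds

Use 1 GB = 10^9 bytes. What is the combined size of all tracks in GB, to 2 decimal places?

Track A: 28 minutes = 1,680 s; 88,200 × 1,680 × 1 × 2 = 296,352,000 bytes.
Track B: 8 minutes 25 seconds = 505 s; 44,100 × 505 × 3 × 8 = 534,492,000 bytes.
Track C: 2 minutes 56 seconds = 176 s; 88,200 × 176 × 1 × 1 = 15,523,200 bytes.
Track D: 40 minutes 53 seconds = 2,453 s; 44,100 × 2,453 × 2 × 6 = 1,298,127,600 bytes.
Total = 2,144,494,800 bytes = 2.14 GB.

2.14 GB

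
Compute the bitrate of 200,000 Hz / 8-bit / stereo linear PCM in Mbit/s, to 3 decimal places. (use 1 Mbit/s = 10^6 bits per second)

Bit rate = 200,000 × 8 × 2 = 3,200,000 bits/s.
= 3.200 Mbit/s.

3.200 Mbit/s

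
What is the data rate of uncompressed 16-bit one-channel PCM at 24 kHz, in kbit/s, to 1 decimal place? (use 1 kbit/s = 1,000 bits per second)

Bit rate = 24,000 × 16 × 1 = 384,000 bits/s.
= 384.0 kbit/s.

384.0 kbit/s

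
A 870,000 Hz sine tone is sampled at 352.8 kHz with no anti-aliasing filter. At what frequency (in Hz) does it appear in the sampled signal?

164,400 Hz

Nyquist = 352,800/2 = 176,400 Hz; 870,000 Hz exceeds it.
Alias = |870,000 − 2×352,800| = |870,000 − 705,600| = 164,400 Hz.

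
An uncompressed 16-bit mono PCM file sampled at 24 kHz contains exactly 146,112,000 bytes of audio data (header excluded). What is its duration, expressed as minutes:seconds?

Byte rate = 24,000 × 2 × 1 = 48,000 bytes/s.
Duration = 146,112,000 / 48,000 = 3,044 s.
3,044 s = 50:44.

50:44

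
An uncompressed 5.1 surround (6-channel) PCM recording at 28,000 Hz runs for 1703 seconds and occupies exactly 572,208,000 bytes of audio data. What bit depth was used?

Bytes per sample = 572,208,000 / (28,000 × 1,703 × 6) = 572,208,000 / 286,104,000 = 2.
Bit depth = 2 × 8 = 16 bits.

16 bits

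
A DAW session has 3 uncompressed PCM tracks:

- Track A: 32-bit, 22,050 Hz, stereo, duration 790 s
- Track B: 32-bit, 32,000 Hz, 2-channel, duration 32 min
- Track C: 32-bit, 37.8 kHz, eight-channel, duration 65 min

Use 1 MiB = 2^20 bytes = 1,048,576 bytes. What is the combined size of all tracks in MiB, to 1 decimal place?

5100.6 MiB

Track A: 22,050 × 790 × 4 × 2 = 139,356,000 bytes.
Track B: 32 min = 1,920 s; 32,000 × 1,920 × 4 × 2 = 491,520,000 bytes.
Track C: 65 min = 3,900 s; 37,800 × 3,900 × 4 × 8 = 4,717,440,000 bytes.
Total = 5,348,316,000 bytes = 5100.6 MiB.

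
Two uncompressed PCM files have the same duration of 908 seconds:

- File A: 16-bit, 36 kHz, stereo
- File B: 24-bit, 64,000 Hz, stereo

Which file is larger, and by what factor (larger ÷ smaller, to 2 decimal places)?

File A: 36,000 × 2 × 2 = 144,000 bytes/s.
File B: 64,000 × 3 × 2 = 384,000 bytes/s.
File B is larger; ratio = 348,672,000 / 130,752,000 = 2.67.

File B, by a factor of 2.67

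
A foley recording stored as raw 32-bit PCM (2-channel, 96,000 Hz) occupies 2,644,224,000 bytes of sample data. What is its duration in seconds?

Byte rate = 96,000 × 4 × 2 = 768,000 bytes/s.
Duration = 2,644,224,000 / 768,000 = 3,443 s.

3,443 seconds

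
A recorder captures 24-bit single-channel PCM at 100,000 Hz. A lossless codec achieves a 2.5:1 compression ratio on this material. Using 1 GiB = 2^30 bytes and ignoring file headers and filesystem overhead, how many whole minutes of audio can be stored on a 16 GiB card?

Uncompressed byte rate = 100,000 × 3 × 1 = 300,000 bytes/s.
After 2.5:1 compression, effective rate ≈ 120000 bytes/s.
Capacity = 16 × 1,073,741,824 = 17,179,869,184 bytes.
17,179,869,184 / effective rate ≈ 143165.58 s → 2,386 minutes.

2,386 minutes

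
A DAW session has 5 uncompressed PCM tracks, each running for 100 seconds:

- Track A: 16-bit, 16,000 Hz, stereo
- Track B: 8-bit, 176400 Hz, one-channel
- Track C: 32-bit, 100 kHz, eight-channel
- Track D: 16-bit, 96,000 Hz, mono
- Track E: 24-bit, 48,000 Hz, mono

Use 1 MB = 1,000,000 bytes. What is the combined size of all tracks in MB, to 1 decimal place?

Track A: 16,000 × 100 × 2 × 2 = 6,400,000 bytes.
Track B: 176,400 × 100 × 1 × 1 = 17,640,000 bytes.
Track C: 100,000 × 100 × 4 × 8 = 320,000,000 bytes.
Track D: 96,000 × 100 × 2 × 1 = 19,200,000 bytes.
Track E: 48,000 × 100 × 3 × 1 = 14,400,000 bytes.
Total = 377,640,000 bytes = 377.6 MB.

377.6 MB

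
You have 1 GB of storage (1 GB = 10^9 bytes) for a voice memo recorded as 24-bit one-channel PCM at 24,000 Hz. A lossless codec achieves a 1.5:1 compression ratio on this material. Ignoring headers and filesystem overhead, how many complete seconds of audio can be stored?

Uncompressed byte rate = 24,000 × 3 × 1 = 72,000 bytes/s.
After 1.5:1 compression, effective rate ≈ 48000 bytes/s.
Capacity = 1 × 1,000,000,000 = 1,000,000,000 bytes.
1,000,000,000 / effective rate ≈ 20833.33 s → 20,833 seconds.

20,833 seconds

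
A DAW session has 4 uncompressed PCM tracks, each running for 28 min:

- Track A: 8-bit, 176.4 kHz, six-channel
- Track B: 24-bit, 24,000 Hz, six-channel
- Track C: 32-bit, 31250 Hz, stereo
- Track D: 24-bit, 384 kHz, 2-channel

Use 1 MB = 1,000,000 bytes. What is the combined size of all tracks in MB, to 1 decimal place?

28 min = 1,680 s.
Track A: 176,400 × 1,680 × 1 × 6 = 1,778,112,000 bytes.
Track B: 24,000 × 1,680 × 3 × 6 = 725,760,000 bytes.
Track C: 31,250 × 1,680 × 4 × 2 = 420,000,000 bytes.
Track D: 384,000 × 1,680 × 3 × 2 = 3,870,720,000 bytes.
Total = 6,794,592,000 bytes = 6794.6 MB.

6794.6 MB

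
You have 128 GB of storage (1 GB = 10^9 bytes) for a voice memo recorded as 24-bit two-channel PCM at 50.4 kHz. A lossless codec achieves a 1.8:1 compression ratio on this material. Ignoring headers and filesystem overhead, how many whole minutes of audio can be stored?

Uncompressed byte rate = 50,400 × 3 × 2 = 302,400 bytes/s.
After 1.8:1 compression, effective rate ≈ 168000 bytes/s.
Capacity = 128 × 1,000,000,000 = 128,000,000,000 bytes.
128,000,000,000 / effective rate ≈ 761904.76 s → 12,698 minutes.

12,698 minutes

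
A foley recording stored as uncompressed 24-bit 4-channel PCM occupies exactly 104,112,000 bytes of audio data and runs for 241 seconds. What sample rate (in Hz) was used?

36,000 Hz

Bytes = sample_rate × seconds × bytes_per_sample × channels.
sample_rate = 104,112,000 / (241 × 3 × 4) = 104,112,000 / 2,892 = 36,000 Hz.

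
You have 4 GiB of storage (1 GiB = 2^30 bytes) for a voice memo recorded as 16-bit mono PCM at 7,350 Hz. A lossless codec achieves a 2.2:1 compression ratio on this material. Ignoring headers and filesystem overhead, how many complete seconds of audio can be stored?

642,784 seconds

Uncompressed byte rate = 7,350 × 2 × 1 = 14,700 bytes/s.
After 2.2:1 compression, effective rate ≈ 6681.82 bytes/s.
Capacity = 4 × 1,073,741,824 = 4,294,967,296 bytes.
4,294,967,296 / effective rate ≈ 642784.22 s → 642,784 seconds.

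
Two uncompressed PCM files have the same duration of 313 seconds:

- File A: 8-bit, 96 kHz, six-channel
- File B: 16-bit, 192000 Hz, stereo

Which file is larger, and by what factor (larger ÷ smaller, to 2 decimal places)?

File B, by a factor of 1.33

File A: 96,000 × 1 × 6 = 576,000 bytes/s.
File B: 192,000 × 2 × 2 = 768,000 bytes/s.
File B is larger; ratio = 240,384,000 / 180,288,000 = 1.33.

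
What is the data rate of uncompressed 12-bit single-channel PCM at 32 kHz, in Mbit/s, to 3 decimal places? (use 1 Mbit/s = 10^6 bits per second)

0.384 Mbit/s

Bit rate = 32,000 × 12 × 1 = 384,000 bits/s.
= 0.384 Mbit/s.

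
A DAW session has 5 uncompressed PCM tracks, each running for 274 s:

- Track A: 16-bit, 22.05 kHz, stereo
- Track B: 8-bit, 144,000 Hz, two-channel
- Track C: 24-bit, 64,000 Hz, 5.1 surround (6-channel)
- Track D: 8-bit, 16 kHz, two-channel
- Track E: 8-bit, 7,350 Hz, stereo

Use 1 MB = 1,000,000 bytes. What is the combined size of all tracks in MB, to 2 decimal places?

Track A: 22,050 × 274 × 2 × 2 = 24,166,800 bytes.
Track B: 144,000 × 274 × 1 × 2 = 78,912,000 bytes.
Track C: 64,000 × 274 × 3 × 6 = 315,648,000 bytes.
Track D: 16,000 × 274 × 1 × 2 = 8,768,000 bytes.
Track E: 7,350 × 274 × 1 × 2 = 4,027,800 bytes.
Total = 431,522,600 bytes = 431.52 MB.

431.52 MB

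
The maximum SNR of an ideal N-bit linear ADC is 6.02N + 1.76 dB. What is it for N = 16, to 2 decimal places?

6.02 × 16 + 1.76 = 98.08 dB.

98.08 dB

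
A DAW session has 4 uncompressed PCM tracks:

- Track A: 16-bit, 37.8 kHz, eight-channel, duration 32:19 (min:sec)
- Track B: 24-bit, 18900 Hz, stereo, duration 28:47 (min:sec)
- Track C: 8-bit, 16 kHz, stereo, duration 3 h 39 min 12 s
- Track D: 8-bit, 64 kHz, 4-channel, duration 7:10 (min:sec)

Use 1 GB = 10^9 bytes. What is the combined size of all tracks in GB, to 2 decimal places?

Track A: 32:19 (min:sec) = 1,939 s; 37,800 × 1,939 × 2 × 8 = 1,172,707,200 bytes.
Track B: 28:47 (min:sec) = 1,727 s; 18,900 × 1,727 × 3 × 2 = 195,841,800 bytes.
Track C: 3 h 39 min 12 s = 13,152 s; 16,000 × 13,152 × 1 × 2 = 420,864,000 bytes.
Track D: 7:10 (min:sec) = 430 s; 64,000 × 430 × 1 × 4 = 110,080,000 bytes.
Total = 1,899,493,000 bytes = 1.90 GB.

1.90 GB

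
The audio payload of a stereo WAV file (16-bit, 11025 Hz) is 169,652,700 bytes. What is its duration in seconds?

3,847 seconds

Byte rate = 11,025 × 2 × 2 = 44,100 bytes/s.
Duration = 169,652,700 / 44,100 = 3,847 s.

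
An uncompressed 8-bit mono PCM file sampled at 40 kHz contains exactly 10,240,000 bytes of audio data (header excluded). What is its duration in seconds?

256 seconds

Byte rate = 40,000 × 1 × 1 = 40,000 bytes/s.
Duration = 10,240,000 / 40,000 = 256 s.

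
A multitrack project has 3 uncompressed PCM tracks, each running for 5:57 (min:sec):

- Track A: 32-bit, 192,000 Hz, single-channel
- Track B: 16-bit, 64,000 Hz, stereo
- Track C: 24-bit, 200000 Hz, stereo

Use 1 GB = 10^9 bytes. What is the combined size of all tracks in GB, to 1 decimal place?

0.8 GB

5:57 (min:sec) = 357 s.
Track A: 192,000 × 357 × 4 × 1 = 274,176,000 bytes.
Track B: 64,000 × 357 × 2 × 2 = 91,392,000 bytes.
Track C: 200,000 × 357 × 3 × 2 = 428,400,000 bytes.
Total = 793,968,000 bytes = 0.8 GB.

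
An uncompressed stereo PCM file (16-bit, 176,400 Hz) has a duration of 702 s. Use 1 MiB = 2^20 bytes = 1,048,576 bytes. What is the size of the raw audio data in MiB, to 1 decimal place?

Bytes = 176,400 samples/s × 702 s × 2 bytes/sample × 2 ch = 495,331,200 bytes.
495,331,200 / 1,048,576 = 472.4 MiB.

472.4 MiB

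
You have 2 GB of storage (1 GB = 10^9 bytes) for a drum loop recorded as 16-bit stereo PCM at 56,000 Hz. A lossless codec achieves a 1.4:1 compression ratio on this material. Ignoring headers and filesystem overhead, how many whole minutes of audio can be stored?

208 minutes

Uncompressed byte rate = 56,000 × 2 × 2 = 224,000 bytes/s.
After 1.4:1 compression, effective rate ≈ 160000 bytes/s.
Capacity = 2 × 1,000,000,000 = 2,000,000,000 bytes.
2,000,000,000 / effective rate ≈ 12500 s → 208 minutes.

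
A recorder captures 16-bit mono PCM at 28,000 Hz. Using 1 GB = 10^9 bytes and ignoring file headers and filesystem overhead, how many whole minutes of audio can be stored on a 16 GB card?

4,761 minutes

Uncompressed byte rate = 28,000 × 2 × 1 = 56,000 bytes/s.
Capacity = 16 × 1,000,000,000 = 16,000,000,000 bytes.
16,000,000,000 / 56,000 ≈ 285714.29 s → 4,761 minutes.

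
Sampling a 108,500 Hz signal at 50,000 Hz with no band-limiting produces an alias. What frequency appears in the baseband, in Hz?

Nyquist = 50,000/2 = 25,000 Hz; 108,500 Hz exceeds it.
Alias = |108,500 − 2×50,000| = |108,500 − 100,000| = 8,500 Hz.

8,500 Hz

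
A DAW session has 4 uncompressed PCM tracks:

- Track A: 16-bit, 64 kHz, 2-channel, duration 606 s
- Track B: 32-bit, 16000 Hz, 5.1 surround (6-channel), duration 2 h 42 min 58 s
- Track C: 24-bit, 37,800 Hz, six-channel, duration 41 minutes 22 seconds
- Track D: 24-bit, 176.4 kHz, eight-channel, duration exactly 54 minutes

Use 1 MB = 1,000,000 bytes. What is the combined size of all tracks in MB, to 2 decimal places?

Track A: 64,000 × 606 × 2 × 2 = 155,136,000 bytes.
Track B: 2 h 42 min 58 s = 9,778 s; 16,000 × 9,778 × 4 × 6 = 3,754,752,000 bytes.
Track C: 41 minutes 22 seconds = 2,482 s; 37,800 × 2,482 × 3 × 6 = 1,688,752,800 bytes.
Track D: exactly 54 minutes = 3,240 s; 176,400 × 3,240 × 3 × 8 = 13,716,864,000 bytes.
Total = 19,315,504,800 bytes = 19315.50 MB.

19315.50 MB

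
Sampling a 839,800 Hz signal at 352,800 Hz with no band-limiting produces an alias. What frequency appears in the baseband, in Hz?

134,200 Hz

Nyquist = 352,800/2 = 176,400 Hz; 839,800 Hz exceeds it.
Alias = |839,800 − 2×352,800| = |839,800 − 705,600| = 134,200 Hz.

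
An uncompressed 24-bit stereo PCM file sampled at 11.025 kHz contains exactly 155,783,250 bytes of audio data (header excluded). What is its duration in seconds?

Byte rate = 11,025 × 3 × 2 = 66,150 bytes/s.
Duration = 155,783,250 / 66,150 = 2,355 s.

2,355 seconds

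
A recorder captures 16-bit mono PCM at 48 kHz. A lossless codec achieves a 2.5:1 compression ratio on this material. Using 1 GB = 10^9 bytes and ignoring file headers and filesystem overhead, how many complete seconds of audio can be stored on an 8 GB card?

Uncompressed byte rate = 48,000 × 2 × 1 = 96,000 bytes/s.
After 2.5:1 compression, effective rate ≈ 38400 bytes/s.
Capacity = 8 × 1,000,000,000 = 8,000,000,000 bytes.
8,000,000,000 / effective rate ≈ 208333.33 s → 208,333 seconds.

208,333 seconds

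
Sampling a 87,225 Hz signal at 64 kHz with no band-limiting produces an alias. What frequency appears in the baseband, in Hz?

23,225 Hz

Nyquist = 64,000/2 = 32,000 Hz; 87,225 Hz exceeds it.
Alias = |87,225 − 1×64,000| = |87,225 − 64,000| = 23,225 Hz.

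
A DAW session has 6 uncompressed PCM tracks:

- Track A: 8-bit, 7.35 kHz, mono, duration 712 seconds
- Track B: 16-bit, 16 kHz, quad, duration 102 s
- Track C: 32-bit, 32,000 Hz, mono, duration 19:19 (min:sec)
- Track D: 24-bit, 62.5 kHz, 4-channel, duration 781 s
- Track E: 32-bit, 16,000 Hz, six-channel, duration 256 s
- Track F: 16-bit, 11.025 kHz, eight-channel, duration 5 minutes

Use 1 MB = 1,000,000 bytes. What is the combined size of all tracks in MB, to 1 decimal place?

Track A: 7,350 × 712 × 1 × 1 = 5,233,200 bytes.
Track B: 16,000 × 102 × 2 × 4 = 13,056,000 bytes.
Track C: 19:19 (min:sec) = 1,159 s; 32,000 × 1,159 × 4 × 1 = 148,352,000 bytes.
Track D: 62,500 × 781 × 3 × 4 = 585,750,000 bytes.
Track E: 16,000 × 256 × 4 × 6 = 98,304,000 bytes.
Track F: 5 minutes = 300 s; 11,025 × 300 × 2 × 8 = 52,920,000 bytes.
Total = 903,615,200 bytes = 903.6 MB.

903.6 MB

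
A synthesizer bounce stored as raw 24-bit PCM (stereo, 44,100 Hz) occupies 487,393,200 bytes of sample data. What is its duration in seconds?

1,842 seconds

Byte rate = 44,100 × 3 × 2 = 264,600 bytes/s.
Duration = 487,393,200 / 264,600 = 1,842 s.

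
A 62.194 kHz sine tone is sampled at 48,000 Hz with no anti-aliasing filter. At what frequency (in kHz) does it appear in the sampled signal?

14.194 kHz

Nyquist = 48,000/2 = 24,000 Hz; 62,194 Hz exceeds it.
Alias = |62,194 − 1×48,000| = |62,194 − 48,000| = 14,194 Hz = 14.194 kHz.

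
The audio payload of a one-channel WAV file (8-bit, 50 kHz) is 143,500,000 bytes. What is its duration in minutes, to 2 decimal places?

47.83 minutes

Byte rate = 50,000 × 1 × 1 = 50,000 bytes/s.
Duration = 143,500,000 / 50,000 = 2,870 s.
2,870 s / 60 = 47.83 minutes.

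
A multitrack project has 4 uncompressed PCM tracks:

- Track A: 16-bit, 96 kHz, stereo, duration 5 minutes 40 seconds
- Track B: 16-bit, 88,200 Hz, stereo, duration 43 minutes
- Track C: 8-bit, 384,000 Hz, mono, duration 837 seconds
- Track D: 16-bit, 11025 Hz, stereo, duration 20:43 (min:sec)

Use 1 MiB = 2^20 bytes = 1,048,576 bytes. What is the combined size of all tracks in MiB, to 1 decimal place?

1351.4 MiB

Track A: 5 minutes 40 seconds = 340 s; 96,000 × 340 × 2 × 2 = 130,560,000 bytes.
Track B: 43 minutes = 2,580 s; 88,200 × 2,580 × 2 × 2 = 910,224,000 bytes.
Track C: 384,000 × 837 × 1 × 1 = 321,408,000 bytes.
Track D: 20:43 (min:sec) = 1,243 s; 11,025 × 1,243 × 2 × 2 = 54,816,300 bytes.
Total = 1,417,008,300 bytes = 1351.4 MiB.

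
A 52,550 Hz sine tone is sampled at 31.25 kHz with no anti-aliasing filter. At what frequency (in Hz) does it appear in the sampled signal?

9,950 Hz

Nyquist = 31,250/2 = 15,625 Hz; 52,550 Hz exceeds it.
Alias = |52,550 − 2×31,250| = |52,550 − 62,500| = 9,950 Hz.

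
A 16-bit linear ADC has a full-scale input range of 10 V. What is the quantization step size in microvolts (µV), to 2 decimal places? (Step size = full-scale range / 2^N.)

152.59 µV

10 V / 2^16 = 10 / 65,536 V = 152.59 µV.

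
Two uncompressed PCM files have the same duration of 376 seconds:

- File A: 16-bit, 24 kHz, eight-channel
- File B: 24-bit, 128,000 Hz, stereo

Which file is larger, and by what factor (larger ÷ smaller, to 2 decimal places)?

File B, by a factor of 2.00

File A: 24,000 × 2 × 8 = 384,000 bytes/s.
File B: 128,000 × 3 × 2 = 768,000 bytes/s.
File B is larger; ratio = 288,768,000 / 144,384,000 = 2.00.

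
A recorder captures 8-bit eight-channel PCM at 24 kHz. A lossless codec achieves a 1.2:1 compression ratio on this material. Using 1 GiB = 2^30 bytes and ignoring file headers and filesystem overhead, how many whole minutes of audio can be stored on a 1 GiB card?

Uncompressed byte rate = 24,000 × 1 × 8 = 192,000 bytes/s.
After 1.2:1 compression, effective rate ≈ 160000 bytes/s.
Capacity = 1 × 1,073,741,824 = 1,073,741,824 bytes.
1,073,741,824 / effective rate ≈ 6710.89 s → 111 minutes.

111 minutes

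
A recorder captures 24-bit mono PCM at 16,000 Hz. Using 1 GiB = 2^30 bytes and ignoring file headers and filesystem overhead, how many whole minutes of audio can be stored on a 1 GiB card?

Uncompressed byte rate = 16,000 × 3 × 1 = 48,000 bytes/s.
Capacity = 1 × 1,073,741,824 = 1,073,741,824 bytes.
1,073,741,824 / 48,000 ≈ 22369.62 s → 372 minutes.

372 minutes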